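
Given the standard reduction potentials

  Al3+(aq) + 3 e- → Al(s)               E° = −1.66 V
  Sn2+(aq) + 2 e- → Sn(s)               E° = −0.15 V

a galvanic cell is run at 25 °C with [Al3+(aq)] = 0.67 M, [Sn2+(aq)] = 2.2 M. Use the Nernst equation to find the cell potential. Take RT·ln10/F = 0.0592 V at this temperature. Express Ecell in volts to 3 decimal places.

The Sn²⁺/Sn couple has the more positive E°, so it is the cathode; Al³⁺/Al is the anode.
The standard potential is −0.15 − (−1.66) = +1.51 V and the balanced reaction transfers n = 6 electrons.
For the overall reaction 3 Sn2+(aq) + 2 Al(s) → 3 Sn(s) + 2 Al3+(aq), Q = [Al3+(aq)]^2 / [Sn2+(aq)]^3 = 0.0422, giving log Q = −1.375.
By the Nernst equation, E = +1.51 − (0.0592/6)·(−1.375) = +1.524 V.

+1.524 V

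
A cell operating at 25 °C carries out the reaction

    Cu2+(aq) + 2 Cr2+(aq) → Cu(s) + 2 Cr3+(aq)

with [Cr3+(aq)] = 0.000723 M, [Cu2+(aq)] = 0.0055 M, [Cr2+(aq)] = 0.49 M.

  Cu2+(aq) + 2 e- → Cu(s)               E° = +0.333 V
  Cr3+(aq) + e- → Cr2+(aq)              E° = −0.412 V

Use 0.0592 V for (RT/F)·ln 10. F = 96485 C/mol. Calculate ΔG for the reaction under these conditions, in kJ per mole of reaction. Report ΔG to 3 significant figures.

E°cell = +0.333 − (−0.412) = +0.745 V; the balanced reaction transfers n = 2 electrons.
Q = [Cr3+(aq)]^2 / ([Cu2+(aq)]·[Cr2+(aq)]^2) = 0.000396, so log Q = −3.402 and E = +0.745 − (0.0592/2)(−3.402) = +0.8457 V.
Finally ΔG = −nFE = −(2)(96485 C/mol)(+0.8457 V) = −163 kJ/mol.

−163 kJ/mol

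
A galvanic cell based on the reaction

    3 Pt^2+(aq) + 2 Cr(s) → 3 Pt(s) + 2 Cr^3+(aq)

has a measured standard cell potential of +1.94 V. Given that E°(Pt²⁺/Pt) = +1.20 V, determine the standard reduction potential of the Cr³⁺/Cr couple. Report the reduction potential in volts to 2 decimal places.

−0.74 V

In the reaction as written the Pt²⁺/Pt couple is reduced (cathode) and Cr³⁺/Cr is oxidized (anode), so E°cell = E°(Pt²⁺/Pt) − E°(Cr³⁺/Cr).
E°(Cr³⁺/Cr) = E°(cathode) − E°cell = +1.20 − (+1.94) = −0.74 V.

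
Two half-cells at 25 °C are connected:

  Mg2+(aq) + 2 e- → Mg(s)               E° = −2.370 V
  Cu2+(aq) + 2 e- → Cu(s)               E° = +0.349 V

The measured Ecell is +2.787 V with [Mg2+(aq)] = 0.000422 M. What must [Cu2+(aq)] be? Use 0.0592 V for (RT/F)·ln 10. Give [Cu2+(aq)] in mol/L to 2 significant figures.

Cu²⁺/Cu is the cathode (higher E°); E°cell = +0.349 − (−2.370) = +2.719 V with n = 2.
Rearranging E = E° − (0.0592/n)·log Q gives log Q = 2(+2.719 − (+2.787))/0.0592 = −2.297.
For Cu2+(aq) + Mg(s) → Cu(s) + Mg2+(aq), the reaction quotient is Q = [Mg2+(aq)] / [Cu2+(aq)].
Substituting the known concentrations and solving, log [Cu2+(aq)] = −1.078 and [Cu2+(aq)] = 0.084 M.

0.084 M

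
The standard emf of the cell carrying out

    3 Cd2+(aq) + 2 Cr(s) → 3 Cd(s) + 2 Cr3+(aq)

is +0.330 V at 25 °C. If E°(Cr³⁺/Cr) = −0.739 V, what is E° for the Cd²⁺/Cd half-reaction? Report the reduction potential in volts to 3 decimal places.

−0.409 V

In the reaction as written the Cd²⁺/Cd couple is reduced (cathode) and Cr³⁺/Cr is oxidized (anode), so E°cell = E°(Cd²⁺/Cd) − E°(Cr³⁺/Cr).
E°(Cd²⁺/Cd) = E°cell + E°(anode) = +0.330 + (−0.739) = −0.409 V.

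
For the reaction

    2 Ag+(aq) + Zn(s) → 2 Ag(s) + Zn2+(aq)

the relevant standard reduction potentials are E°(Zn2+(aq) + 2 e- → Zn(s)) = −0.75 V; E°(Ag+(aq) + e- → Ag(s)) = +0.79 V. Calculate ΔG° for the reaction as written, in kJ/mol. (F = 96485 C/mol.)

In the reaction as written Ag+(aq) is reduced, so the Ag⁺/Ag couple is the cathode and Zn²⁺/Zn is the anode.
E°cell = +0.79 − (−0.75) = +1.54 V; balancing electrons gives n = 2.
ΔG° = −nFE°cell = −(2)(96485)(+1.54) J/mol = −297 kJ/mol.

−297 kJ/mol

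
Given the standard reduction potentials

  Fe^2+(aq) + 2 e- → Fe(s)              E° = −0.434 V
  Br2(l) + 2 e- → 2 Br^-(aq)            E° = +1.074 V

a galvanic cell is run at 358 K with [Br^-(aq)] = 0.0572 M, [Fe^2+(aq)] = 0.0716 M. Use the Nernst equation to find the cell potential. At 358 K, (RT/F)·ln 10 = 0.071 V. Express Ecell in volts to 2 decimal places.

+1.64 V

Since E°(Br₂/Br⁻) > E°(Fe²⁺/Fe), Br₂/Br⁻ serves as the cathode.
E°cell = E°cat − E°an = +1.074 − (−0.434) = +1.508 V; n = 2.
The balanced reaction is Br2(l) + Fe(s) → 2 Br^-(aq) + Fe^2+(aq), so Q = [Br^-(aq)]^2·[Fe^2+(aq)] = 0.000234 and log Q = −3.630.
Applying E = E° − (RT ln10/nF)·log Q gives +1.508 − (0.071/2)(−3.630) = +1.64 V.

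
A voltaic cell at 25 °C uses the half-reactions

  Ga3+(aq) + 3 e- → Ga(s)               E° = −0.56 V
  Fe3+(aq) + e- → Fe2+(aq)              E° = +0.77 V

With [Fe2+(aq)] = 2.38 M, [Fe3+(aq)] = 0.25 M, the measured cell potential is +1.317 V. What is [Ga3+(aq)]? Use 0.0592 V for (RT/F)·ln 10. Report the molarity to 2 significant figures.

0.0053 M

Fe³⁺/Fe²⁺ is the cathode (higher E°); E°cell = +0.77 − (−0.56) = +1.33 V with n = 3.
From the Nernst equation, log Q = n(E° − E)/0.0592 = 3·(+1.33 − (+1.317))/0.0592 = 0.659.
Balancing electrons gives 3 Fe3+(aq) + Ga(s) → 3 Fe2+(aq) + Ga3+(aq); thus Q = ([Fe2+(aq)]^3·[Ga3+(aq)]) / [Fe3+(aq)]^3.
Substituting the known concentrations and solving, log [Ga3+(aq)] = −2.277 and [Ga3+(aq)] = 0.0053 M.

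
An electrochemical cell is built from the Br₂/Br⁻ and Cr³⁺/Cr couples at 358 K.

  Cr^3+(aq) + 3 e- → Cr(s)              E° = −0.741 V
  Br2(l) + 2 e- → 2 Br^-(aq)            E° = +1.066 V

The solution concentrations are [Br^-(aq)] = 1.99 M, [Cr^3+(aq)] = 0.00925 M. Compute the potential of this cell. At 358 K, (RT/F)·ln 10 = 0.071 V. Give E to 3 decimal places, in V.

The Br₂/Br⁻ couple has the more positive E°, so it is the cathode; Cr³⁺/Cr is the anode.
E°cell = +1.066 − (−0.741) = +1.807 V, with n = 6 electrons transferred.
For the overall reaction 3 Br2(l) + 2 Cr(s) → 6 Br^-(aq) + 2 Cr^3+(aq), Q = [Br^-(aq)]^6·[Cr^3+(aq)]^2 = 0.00531, giving log Q = −2.275.
Applying E = E° − (RT ln10/nF)·log Q gives +1.807 − (0.071/6)(−2.275) = +1.834 V.

+1.834 V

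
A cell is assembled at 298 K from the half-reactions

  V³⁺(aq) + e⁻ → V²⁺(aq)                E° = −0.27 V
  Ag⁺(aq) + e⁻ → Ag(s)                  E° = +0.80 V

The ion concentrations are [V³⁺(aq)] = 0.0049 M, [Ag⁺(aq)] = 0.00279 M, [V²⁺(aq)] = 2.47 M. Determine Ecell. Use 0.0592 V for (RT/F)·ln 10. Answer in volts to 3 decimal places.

+1.079 V

Ag⁺/Ag is reduced (cathode, E° = +0.80 V) and V³⁺/V²⁺ is oxidized (anode).
E°cell = +0.80 − (−0.27) = +1.07 V, with n = 1 electron transferred.
For the overall reaction Ag⁺(aq) + V²⁺(aq) → Ag(s) + V³⁺(aq), Q = [V³⁺(aq)] / ([Ag⁺(aq)]·[V²⁺(aq)]) = 0.711, giving log Q = −0.148.
Applying E = E° − (RT ln10/nF)·log Q gives +1.07 − (0.0592/1)(−0.148) = +1.079 V.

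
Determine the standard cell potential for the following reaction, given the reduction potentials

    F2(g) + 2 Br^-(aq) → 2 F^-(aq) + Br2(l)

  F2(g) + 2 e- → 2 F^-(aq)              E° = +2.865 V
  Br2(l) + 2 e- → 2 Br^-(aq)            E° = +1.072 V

+1.793 V

F2(g) gains electrons, so the F₂/F⁻ couple is the cathode; the Br₂/Br⁻ couple is the anode.
E°cell = E°(cathode) − E°(anode) = +2.865 − (+1.072) = +1.793 V.
The positive value indicates the reaction is spontaneous as written.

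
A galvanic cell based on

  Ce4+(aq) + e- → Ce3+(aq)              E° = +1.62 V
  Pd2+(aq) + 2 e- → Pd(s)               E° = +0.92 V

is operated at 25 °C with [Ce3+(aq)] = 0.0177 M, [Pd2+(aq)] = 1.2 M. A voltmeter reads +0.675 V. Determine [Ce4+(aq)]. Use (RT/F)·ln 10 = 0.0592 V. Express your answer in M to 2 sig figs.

0.0073 M

Ce⁴⁺/Ce³⁺ is the cathode (higher E°); E°cell = +1.62 − (+0.92) = +0.70 V with n = 2.
Since E = E° − (0.0592/n)·log Q, log Q = n(E° − E)/0.0592 = 0.845.
The balanced reaction is 2 Ce4+(aq) + Pd(s) → 2 Ce3+(aq) + Pd2+(aq), so Q = ([Ce3+(aq)]^2·[Pd2+(aq)]) / [Ce4+(aq)]^2.
Isolating [Ce4+(aq)] in Q = 10^{0.845} yields log [Ce4+(aq)] = −2.135, i.e. 0.0073 M.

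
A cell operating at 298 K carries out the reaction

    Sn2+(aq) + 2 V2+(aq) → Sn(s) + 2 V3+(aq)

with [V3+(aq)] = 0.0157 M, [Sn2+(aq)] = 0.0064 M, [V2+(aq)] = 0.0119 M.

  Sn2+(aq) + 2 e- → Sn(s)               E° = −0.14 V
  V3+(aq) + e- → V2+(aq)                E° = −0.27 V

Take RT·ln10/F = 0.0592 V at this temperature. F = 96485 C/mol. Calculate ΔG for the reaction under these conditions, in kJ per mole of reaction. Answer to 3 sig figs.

−11.2 kJ/mol

E°cell = −0.14 − (−0.27) = +0.13 V; the balanced reaction transfers n = 2 electrons.
Here Q = [V3+(aq)]^2 / ([Sn2+(aq)]·[V2+(aq)]^2) = 272 (log Q = 2.435), giving E = +0.13 − (0.0592/2)·(2.435) = +0.0579 V.
Then ΔG = −nFE = −2 × 96485 × +0.0579 J/mol = −11.2 kJ/mol.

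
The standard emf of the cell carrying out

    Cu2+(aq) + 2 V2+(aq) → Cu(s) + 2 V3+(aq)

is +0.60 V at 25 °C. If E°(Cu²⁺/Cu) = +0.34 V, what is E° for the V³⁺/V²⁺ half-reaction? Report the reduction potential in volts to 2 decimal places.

In the reaction as written the Cu²⁺/Cu couple is reduced (cathode) and V³⁺/V²⁺ is oxidized (anode), so E°cell = E°(Cu²⁺/Cu) − E°(V³⁺/V²⁺).
E°(V³⁺/V²⁺) = E°(cathode) − E°cell = +0.34 − (+0.60) = −0.26 V.

−0.26 V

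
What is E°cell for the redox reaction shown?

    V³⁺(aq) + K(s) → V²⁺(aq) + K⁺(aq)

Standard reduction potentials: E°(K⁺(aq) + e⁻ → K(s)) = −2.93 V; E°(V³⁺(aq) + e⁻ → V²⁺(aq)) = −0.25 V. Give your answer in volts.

In the reaction as written, V³⁺(aq) is reduced (cathode) and K⁺(aq) is produced by oxidation at the anode.
E°cell = E°(cathode) − E°(anode) = −0.25 − (−2.93) = +2.68 V.

+2.68 V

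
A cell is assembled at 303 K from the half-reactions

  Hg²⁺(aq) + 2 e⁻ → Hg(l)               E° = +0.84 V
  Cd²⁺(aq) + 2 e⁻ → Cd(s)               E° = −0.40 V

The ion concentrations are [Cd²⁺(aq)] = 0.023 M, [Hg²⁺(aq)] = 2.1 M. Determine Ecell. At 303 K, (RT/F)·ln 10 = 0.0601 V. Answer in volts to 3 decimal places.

+1.299 V

Hg²⁺/Hg is reduced (cathode, E° = +0.84 V) and Cd²⁺/Cd is oxidized (anode).
E°cell = +0.84 − (−0.40) = +1.24 V, with n = 2 electrons transferred.
The balanced reaction is Hg²⁺(aq) + Cd(s) → Hg(l) + Cd²⁺(aq), so Q = [Cd²⁺(aq)] / [Hg²⁺(aq)] = 0.011 and log Q = −1.960.
E = E° − (0.0601/n)·log Q = +1.24 − (0.0601/2)(−1.960) = +1.299 V.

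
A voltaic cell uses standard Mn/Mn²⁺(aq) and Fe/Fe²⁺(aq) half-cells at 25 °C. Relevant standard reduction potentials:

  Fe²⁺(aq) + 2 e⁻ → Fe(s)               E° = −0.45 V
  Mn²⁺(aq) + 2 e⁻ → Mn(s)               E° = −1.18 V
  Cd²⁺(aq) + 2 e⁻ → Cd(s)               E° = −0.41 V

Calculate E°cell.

The Fe²⁺/Fe couple has the higher E°, so Fe ion is reduced (cathode) and Mn is oxidized (anode).
E°cell = E°(cathode) − E°(anode) = −0.45 − (−1.18) = +0.73 V.

+0.73 V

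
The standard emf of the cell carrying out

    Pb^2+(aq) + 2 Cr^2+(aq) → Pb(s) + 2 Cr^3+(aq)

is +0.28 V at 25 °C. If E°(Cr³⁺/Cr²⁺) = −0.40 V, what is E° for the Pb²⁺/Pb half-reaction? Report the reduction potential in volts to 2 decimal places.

In the reaction as written the Pb²⁺/Pb couple is reduced (cathode) and Cr³⁺/Cr²⁺ is oxidized (anode), so E°cell = E°(Pb²⁺/Pb) − E°(Cr³⁺/Cr²⁺).
E°(Pb²⁺/Pb) = E°cell + E°(anode) = +0.28 + (−0.40) = −0.12 V.

−0.12 V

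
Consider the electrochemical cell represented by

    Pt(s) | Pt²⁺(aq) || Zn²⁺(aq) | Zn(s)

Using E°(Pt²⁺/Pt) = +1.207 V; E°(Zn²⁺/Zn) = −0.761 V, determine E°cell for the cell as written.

By convention the left-hand electrode in cell notation is the anode (oxidation) and the right-hand electrode is the cathode (reduction).
E°cell = E°(right) − E°(left) = −0.761 − (+1.207) = −1.968 V.
The negative sign shows that, as written, the cell would require an external voltage to drive the reaction.

−1.968 V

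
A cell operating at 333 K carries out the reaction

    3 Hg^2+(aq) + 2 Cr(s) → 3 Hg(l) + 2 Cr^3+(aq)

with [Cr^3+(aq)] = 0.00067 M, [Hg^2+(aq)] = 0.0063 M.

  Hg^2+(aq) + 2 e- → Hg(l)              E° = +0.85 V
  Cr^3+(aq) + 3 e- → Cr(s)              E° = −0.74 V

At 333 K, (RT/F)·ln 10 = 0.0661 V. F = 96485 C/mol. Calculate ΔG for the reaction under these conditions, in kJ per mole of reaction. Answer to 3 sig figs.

−919 kJ/mol

E°cell = +0.85 − (−0.74) = +1.59 V; the balanced reaction transfers n = 6 electrons.
Q = [Cr^3+(aq)]^2 / [Hg^2+(aq)]^3 = 1.8, so log Q = 0.254 and E = +1.59 − (0.0661/6)(0.254) = +1.5872 V.
Finally ΔG = −nFE = −(6)(96485 C/mol)(+1.5872 V) = −919 kJ/mol.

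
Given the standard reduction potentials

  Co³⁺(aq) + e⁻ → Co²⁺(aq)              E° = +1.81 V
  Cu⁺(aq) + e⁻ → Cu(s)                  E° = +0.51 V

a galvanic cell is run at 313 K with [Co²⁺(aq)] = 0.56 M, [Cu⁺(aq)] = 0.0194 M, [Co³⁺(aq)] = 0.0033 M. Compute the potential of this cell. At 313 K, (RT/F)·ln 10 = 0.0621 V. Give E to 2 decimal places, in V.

The Co³⁺/Co²⁺ couple has the more positive E°, so it is the cathode; Cu⁺/Cu is the anode.
E°cell = E°cat − E°an = +1.81 − (+0.51) = +1.30 V; n = 1.
The balanced reaction is Co³⁺(aq) + Cu(s) → Co²⁺(aq) + Cu⁺(aq), so Q = ([Co²⁺(aq)]·[Cu⁺(aq)]) / [Co³⁺(aq)] = 3.29 and log Q = 0.517.
Applying E = E° − (RT ln10/nF)·log Q gives +1.30 − (0.0621/1)(0.517) = +1.27 V.

+1.27 V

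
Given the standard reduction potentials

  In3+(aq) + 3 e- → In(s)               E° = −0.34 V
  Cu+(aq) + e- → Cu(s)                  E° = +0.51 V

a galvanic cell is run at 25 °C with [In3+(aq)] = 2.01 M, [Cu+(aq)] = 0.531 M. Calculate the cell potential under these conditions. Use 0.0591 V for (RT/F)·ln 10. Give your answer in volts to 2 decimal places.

+0.83 V

Since E°(Cu⁺/Cu) > E°(In³⁺/In), Cu⁺/Cu serves as the cathode.
E°cell = +0.51 − (−0.34) = +0.85 V, with n = 3 electrons transferred.
The balanced reaction is 3 Cu+(aq) + In(s) → 3 Cu(s) + In3+(aq), so Q = [In3+(aq)] / [Cu+(aq)]^3 = 13.4 and log Q = 1.128.
By the Nernst equation, E = +0.85 − (0.0591/3)·(1.128) = +0.83 V.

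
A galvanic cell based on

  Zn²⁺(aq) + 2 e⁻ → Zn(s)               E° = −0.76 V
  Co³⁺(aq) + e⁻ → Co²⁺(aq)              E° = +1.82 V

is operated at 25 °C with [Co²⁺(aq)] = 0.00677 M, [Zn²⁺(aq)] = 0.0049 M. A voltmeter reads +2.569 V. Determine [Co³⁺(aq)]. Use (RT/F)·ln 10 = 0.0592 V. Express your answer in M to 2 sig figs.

0.00031 M

The Co³⁺/Co²⁺ couple has the larger reduction potential, so it is the cathode: E°cell = +1.82 − (−0.76) = +2.58 V and n = 2.
Rearranging E = E° − (0.0592/n)·log Q gives log Q = 2(+2.58 − (+2.569))/0.0592 = 0.372.
The balanced reaction is 2 Co³⁺(aq) + Zn(s) → 2 Co²⁺(aq) + Zn²⁺(aq), so Q = ([Co²⁺(aq)]^2·[Zn²⁺(aq)]) / [Co³⁺(aq)]^2.
Substituting the known concentrations and solving, log [Co³⁺(aq)] = −3.510 and [Co³⁺(aq)] = 0.00031 M.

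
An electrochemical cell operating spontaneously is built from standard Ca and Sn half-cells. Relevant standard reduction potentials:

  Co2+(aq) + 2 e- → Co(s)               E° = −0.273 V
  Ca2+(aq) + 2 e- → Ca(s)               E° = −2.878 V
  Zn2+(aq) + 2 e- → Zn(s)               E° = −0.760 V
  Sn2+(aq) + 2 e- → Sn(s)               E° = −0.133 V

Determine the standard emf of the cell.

The Sn²⁺/Sn couple has the higher E°, so Sn ion is reduced (cathode) and Ca is oxidized (anode).
E°cell = E°(cathode) − E°(anode) = −0.133 − (−2.878) = +2.745 V.

+2.745 V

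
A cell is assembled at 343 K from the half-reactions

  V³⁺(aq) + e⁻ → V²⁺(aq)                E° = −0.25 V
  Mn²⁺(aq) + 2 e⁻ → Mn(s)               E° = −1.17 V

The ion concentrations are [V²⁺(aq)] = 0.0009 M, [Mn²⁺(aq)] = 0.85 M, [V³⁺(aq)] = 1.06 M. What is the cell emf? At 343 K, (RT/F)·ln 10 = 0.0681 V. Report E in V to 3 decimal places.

The V³⁺/V²⁺ couple has the more positive E°, so it is the cathode; Mn²⁺/Mn is the anode.
E°cell = −0.25 − (−1.17) = +0.92 V, with n = 2 electrons transferred.
The balanced reaction is 2 V³⁺(aq) + Mn(s) → 2 V²⁺(aq) + Mn²⁺(aq), so Q = ([V²⁺(aq)]^2·[Mn²⁺(aq)]) / [V³⁺(aq)]^2 = 6.13×10^−7 and log Q = −6.213.
By the Nernst equation, E = +0.92 − (0.0681/2)·(−6.213) = +1.132 V.

+1.132 V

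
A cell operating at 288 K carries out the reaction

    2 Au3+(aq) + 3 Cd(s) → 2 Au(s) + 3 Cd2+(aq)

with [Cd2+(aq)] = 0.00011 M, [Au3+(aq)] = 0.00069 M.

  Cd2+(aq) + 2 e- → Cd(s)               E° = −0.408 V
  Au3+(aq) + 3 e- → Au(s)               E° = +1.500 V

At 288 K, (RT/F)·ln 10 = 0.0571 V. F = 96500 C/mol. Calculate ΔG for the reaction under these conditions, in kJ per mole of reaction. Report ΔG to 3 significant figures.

−1140 kJ/mol

The standard cell potential is +1.500 − (−0.408) = +1.908 V, with n = 6 electrons in the balanced equation.
Here Q = [Cd2+(aq)]^3 / [Au3+(aq)]^2 = 2.8×10^−6 (log Q = −5.554), giving E = +1.908 − (0.0571/6)·(−5.554) = +1.9609 V.
ΔG = −nFE = −(6)(96500)(+1.9609) J/mol = −1140 kJ/mol.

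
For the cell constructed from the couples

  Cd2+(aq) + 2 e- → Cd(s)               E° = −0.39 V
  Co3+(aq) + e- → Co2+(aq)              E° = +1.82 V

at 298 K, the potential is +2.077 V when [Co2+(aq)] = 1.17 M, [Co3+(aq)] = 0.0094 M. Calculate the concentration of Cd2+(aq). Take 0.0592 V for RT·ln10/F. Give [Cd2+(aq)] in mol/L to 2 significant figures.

2.0 M

Co³⁺/Co²⁺ is the cathode (higher E°); E°cell = +1.82 − (−0.39) = +2.21 V with n = 2.
Since E = E° − (0.0592/n)·log Q, log Q = n(E° − E)/0.0592 = 4.493.
The balanced reaction is 2 Co3+(aq) + Cd(s) → 2 Co2+(aq) + Cd2+(aq), so Q = ([Co2+(aq)]^2·[Cd2+(aq)]) / [Co3+(aq)]^2.
Solving for the unknown gives log [Cd2+(aq)] = 0.303, so [Cd2+(aq)] ≈ 2.0 M.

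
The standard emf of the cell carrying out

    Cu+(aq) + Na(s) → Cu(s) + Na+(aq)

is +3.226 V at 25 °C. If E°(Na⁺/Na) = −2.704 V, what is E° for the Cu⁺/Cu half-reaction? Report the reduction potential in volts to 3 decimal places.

In the reaction as written the Cu⁺/Cu couple is reduced (cathode) and Na⁺/Na is oxidized (anode), so E°cell = E°(Cu⁺/Cu) − E°(Na⁺/Na).
E°(Cu⁺/Cu) = E°cell + E°(anode) = +3.226 + (−2.704) = +0.522 V.

+0.522 V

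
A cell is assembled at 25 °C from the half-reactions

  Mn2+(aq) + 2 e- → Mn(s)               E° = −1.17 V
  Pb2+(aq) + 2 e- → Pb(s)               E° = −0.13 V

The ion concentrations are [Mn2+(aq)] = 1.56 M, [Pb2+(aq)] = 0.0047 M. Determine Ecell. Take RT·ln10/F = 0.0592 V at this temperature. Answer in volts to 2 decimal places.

+0.97 V

The Pb²⁺/Pb couple has the more positive E°, so it is the cathode; Mn²⁺/Mn is the anode.
The standard potential is −0.13 − (−1.17) = +1.04 V and the balanced reaction transfers n = 2 electrons.
The balanced reaction is Pb2+(aq) + Mn(s) → Pb(s) + Mn2+(aq), so Q = [Mn2+(aq)] / [Pb2+(aq)] = 332 and log Q = 2.521.
Applying E = E° − (RT ln10/nF)·log Q gives +1.04 − (0.0592/2)(2.521) = +0.97 V.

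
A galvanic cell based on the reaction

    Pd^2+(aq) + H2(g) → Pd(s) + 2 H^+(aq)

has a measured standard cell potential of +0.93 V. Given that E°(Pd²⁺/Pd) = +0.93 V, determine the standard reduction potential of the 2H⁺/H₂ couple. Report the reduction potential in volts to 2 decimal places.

In the reaction as written the Pd²⁺/Pd couple is reduced (cathode) and 2H⁺/H₂ is oxidized (anode), so E°cell = E°(Pd²⁺/Pd) − E°(2H⁺/H₂).
E°(2H⁺/H₂) = E°(cathode) − E°cell = +0.93 − (+0.93) = +0.00 V.

+0.00 V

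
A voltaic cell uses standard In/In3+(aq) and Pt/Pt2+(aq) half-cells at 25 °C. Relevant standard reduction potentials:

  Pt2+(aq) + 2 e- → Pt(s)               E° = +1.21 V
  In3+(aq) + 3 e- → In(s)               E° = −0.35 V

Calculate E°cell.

Of the two couples in this cell, the one with the more positive reduction potential is reduced at the cathode: here that is Pt²⁺/Pt (+1.21 V); In³⁺/In (−0.35 V) is the anode.
E°cell = E°(cathode) − E°(anode) = +1.21 − (−0.35) = +1.56 V.

+1.56 V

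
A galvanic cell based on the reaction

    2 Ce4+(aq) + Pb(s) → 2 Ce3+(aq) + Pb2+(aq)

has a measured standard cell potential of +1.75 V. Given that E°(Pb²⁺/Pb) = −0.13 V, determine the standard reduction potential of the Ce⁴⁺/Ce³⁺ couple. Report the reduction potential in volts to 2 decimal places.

+1.62 V

In the reaction as written the Ce⁴⁺/Ce³⁺ couple is reduced (cathode) and Pb²⁺/Pb is oxidized (anode), so E°cell = E°(Ce⁴⁺/Ce³⁺) − E°(Pb²⁺/Pb).
E°(Ce⁴⁺/Ce³⁺) = E°cell + E°(anode) = +1.75 + (−0.13) = +1.62 V.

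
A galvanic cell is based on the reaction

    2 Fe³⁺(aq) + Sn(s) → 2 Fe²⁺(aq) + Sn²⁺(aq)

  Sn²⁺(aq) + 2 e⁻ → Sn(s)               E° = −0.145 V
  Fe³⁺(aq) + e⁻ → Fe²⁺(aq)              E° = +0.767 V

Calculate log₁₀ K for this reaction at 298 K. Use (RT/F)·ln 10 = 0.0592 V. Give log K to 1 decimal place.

log K = 30.8

The Fe³⁺/Fe²⁺ couple is reduced (cathode); E°cell = +0.767 − (−0.145) = +0.912 V with n = 2.
At equilibrium E = 0, so log K = nE°cell / 0.0592 = (2)(+0.912) / 0.0592 = 30.8.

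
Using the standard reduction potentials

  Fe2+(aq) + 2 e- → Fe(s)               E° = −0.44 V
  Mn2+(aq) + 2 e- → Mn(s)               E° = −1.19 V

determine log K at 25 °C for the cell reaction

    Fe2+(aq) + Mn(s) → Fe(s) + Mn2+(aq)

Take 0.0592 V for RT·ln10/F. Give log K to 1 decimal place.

The Fe²⁺/Fe couple is reduced (cathode); E°cell = −0.44 − (−1.19) = +0.75 V with n = 2.
At equilibrium E = 0, so log K = nE°cell / 0.0592 = (2)(+0.75) / 0.0592 = 25.3.

log K = 25.3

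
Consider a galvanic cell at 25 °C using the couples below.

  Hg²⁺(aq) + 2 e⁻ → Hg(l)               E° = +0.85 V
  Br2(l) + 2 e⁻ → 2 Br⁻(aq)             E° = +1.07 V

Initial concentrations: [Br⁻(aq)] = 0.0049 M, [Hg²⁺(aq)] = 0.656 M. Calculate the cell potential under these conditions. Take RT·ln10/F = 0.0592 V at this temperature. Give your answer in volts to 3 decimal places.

+0.362 V

Br₂/Br⁻ is reduced (cathode, E° = +1.07 V) and Hg²⁺/Hg is oxidized (anode).
E°cell = +1.07 − (+0.85) = +0.22 V, with n = 2 electrons transferred.
For the overall reaction Br2(l) + Hg(l) → 2 Br⁻(aq) + Hg²⁺(aq), Q = [Br⁻(aq)]^2·[Hg²⁺(aq)] = 1.58×10^−5, giving log Q = −4.803.
By the Nernst equation, E = +0.22 − (0.0592/2)·(−4.803) = +0.362 V.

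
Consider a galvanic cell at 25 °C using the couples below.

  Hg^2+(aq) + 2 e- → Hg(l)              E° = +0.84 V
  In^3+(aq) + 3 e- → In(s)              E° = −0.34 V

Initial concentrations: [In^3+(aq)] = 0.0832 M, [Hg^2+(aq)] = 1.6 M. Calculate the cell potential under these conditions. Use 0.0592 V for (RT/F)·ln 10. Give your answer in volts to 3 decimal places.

+1.207 V

The Hg²⁺/Hg couple has the more positive E°, so it is the cathode; In³⁺/In is the anode.
The standard potential is +0.84 − (−0.34) = +1.18 V and the balanced reaction transfers n = 6 electrons.
The balanced reaction is 3 Hg^2+(aq) + 2 In(s) → 3 Hg(l) + 2 In^3+(aq), so Q = [In^3+(aq)]^2 / [Hg^2+(aq)]^3 = 0.00169 and log Q = −2.772.
Applying E = E° − (RT ln10/nF)·log Q gives +1.18 − (0.0592/6)(−2.772) = +1.207 V.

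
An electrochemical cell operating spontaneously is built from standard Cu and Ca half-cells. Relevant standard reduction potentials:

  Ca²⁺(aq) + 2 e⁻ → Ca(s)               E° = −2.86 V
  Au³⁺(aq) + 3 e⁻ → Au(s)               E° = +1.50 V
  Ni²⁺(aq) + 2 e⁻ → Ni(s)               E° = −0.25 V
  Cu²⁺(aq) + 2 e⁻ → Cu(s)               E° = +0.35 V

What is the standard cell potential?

Of the two couples in this cell, the one with the more positive reduction potential is reduced at the cathode: here that is Cu²⁺/Cu (+0.35 V); Ca²⁺/Ca (−2.86 V) is the anode.
E°cell = E°(cathode) − E°(anode) = +0.35 − (−2.86) = +3.21 V.

+3.21 V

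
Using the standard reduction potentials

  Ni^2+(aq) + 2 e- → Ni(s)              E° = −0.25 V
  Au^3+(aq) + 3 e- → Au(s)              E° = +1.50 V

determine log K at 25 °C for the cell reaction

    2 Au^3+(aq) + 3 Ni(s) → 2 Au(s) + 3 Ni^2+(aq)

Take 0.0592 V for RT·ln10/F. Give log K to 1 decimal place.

log K = 177.4

The Au³⁺/Au couple is reduced (cathode); E°cell = +1.50 − (−0.25) = +1.75 V with n = 6.
At equilibrium E = 0, so log K = nE°cell / 0.0592 = (6)(+1.75) / 0.0592 = 177.4.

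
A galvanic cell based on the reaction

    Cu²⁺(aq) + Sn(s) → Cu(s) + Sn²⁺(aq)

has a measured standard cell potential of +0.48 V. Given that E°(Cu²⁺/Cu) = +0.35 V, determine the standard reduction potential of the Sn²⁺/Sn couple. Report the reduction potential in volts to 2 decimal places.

In the reaction as written the Cu²⁺/Cu couple is reduced (cathode) and Sn²⁺/Sn is oxidized (anode), so E°cell = E°(Cu²⁺/Cu) − E°(Sn²⁺/Sn).
E°(Sn²⁺/Sn) = E°(cathode) − E°cell = +0.35 − (+0.48) = −0.13 V.

−0.13 V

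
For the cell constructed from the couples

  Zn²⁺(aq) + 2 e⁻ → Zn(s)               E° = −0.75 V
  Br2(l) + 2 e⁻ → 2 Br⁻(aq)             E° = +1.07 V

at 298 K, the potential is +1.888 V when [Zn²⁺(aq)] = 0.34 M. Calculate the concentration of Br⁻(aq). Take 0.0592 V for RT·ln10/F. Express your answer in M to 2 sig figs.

The Br₂/Br⁻ couple has the larger reduction potential, so it is the cathode: E°cell = +1.07 − (−0.75) = +1.82 V and n = 2.
Rearranging E = E° − (0.0592/n)·log Q gives log Q = 2(+1.82 − (+1.888))/0.0592 = −2.297.
Balancing electrons gives Br2(l) + Zn(s) → 2 Br⁻(aq) + Zn²⁺(aq); thus Q = [Br⁻(aq)]^2·[Zn²⁺(aq)].
Isolating [Br⁻(aq)] in Q = 10^{−2.297} yields log [Br⁻(aq)] = −0.914, i.e. 0.12 M.

0.12 M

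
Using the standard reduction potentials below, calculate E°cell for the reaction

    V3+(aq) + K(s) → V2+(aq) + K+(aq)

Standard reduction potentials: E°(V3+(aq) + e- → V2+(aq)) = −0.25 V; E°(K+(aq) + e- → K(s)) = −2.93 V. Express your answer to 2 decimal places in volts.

+2.68 V

In the reaction as written, V3+(aq) is reduced (cathode) and K+(aq) is produced by oxidation at the anode.
E°cell = E°(cathode) − E°(anode) = −0.25 − (−2.93) = +2.68 V.
The positive value indicates the reaction is spontaneous as written.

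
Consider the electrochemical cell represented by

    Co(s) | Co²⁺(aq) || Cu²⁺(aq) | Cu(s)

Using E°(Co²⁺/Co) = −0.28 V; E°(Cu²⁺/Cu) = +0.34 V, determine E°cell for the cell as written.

+0.62 V

By convention the left-hand electrode in cell notation is the anode (oxidation) and the right-hand electrode is the cathode (reduction).
E°cell = E°(right) − E°(left) = +0.34 − (−0.28) = +0.62 V.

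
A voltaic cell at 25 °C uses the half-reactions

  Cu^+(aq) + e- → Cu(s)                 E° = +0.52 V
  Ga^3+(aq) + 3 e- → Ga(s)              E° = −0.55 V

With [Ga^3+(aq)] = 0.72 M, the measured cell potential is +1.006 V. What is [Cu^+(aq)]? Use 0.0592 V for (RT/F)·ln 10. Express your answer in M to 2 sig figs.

Cu⁺/Cu is the cathode (higher E°); E°cell = +0.52 − (−0.55) = +1.07 V with n = 3.
Since E = E° − (0.0592/n)·log Q, log Q = n(E° − E)/0.0592 = 3.243.
Balancing electrons gives 3 Cu^+(aq) + Ga(s) → 3 Cu(s) + Ga^3+(aq); thus Q = [Ga^3+(aq)] / [Cu^+(aq)]^3.
Substituting the known concentrations and solving, log [Cu^+(aq)] = −1.129 and [Cu^+(aq)] = 0.074 M.

0.074 M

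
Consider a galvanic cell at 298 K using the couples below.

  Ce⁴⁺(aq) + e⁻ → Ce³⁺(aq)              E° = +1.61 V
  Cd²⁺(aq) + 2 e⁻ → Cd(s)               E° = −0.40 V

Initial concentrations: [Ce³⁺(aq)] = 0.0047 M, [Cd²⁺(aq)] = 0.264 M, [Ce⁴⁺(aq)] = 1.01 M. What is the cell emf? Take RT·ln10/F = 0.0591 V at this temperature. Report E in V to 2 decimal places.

+2.16 V

Ce⁴⁺/Ce³⁺ is reduced (cathode, E° = +1.61 V) and Cd²⁺/Cd is oxidized (anode).
E°cell = E°cat − E°an = +1.61 − (−0.40) = +2.01 V; n = 2.
The balanced reaction is 2 Ce⁴⁺(aq) + Cd(s) → 2 Ce³⁺(aq) + Cd²⁺(aq), so Q = ([Ce³⁺(aq)]^2·[Cd²⁺(aq)]) / [Ce⁴⁺(aq)]^2 = 5.72×10^−6 and log Q = −5.243.
By the Nernst equation, E = +2.01 − (0.0591/2)·(−5.243) = +2.16 V.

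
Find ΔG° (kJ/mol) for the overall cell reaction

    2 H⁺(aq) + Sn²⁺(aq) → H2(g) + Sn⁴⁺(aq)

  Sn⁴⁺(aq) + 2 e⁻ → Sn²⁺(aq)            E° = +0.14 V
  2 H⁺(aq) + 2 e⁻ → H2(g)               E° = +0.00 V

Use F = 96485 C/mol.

In the reaction as written H⁺(aq) is reduced, so the 2H⁺/H₂ couple is the cathode and Sn⁴⁺/Sn²⁺ is the anode.
E°cell = +0.00 − (+0.14) = −0.14 V; balancing electrons gives n = 2.
ΔG° = −nFE°cell = −(2)(96485)(−0.14) J/mol = +27.0 kJ/mol.

+27.0 kJ/mol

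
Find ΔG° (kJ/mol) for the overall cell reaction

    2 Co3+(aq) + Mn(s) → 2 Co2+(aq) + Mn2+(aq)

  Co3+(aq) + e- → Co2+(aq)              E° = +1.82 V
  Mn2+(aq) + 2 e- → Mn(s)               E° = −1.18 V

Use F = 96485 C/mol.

−579 kJ/mol

In the reaction as written Co3+(aq) is reduced, so the Co³⁺/Co²⁺ couple is the cathode and Mn²⁺/Mn is the anode.
E°cell = +1.82 − (−1.18) = +3.00 V; balancing electrons gives n = 2.
ΔG° = −nFE°cell = −(2)(96485)(+3.00) J/mol = −579 kJ/mol.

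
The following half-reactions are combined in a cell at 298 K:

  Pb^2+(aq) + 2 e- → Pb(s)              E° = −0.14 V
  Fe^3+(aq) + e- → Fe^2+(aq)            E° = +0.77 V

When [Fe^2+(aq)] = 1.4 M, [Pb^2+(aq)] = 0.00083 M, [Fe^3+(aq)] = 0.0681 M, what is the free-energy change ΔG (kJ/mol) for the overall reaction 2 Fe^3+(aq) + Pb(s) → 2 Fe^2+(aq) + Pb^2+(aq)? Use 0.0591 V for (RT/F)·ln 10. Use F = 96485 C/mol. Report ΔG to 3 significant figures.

The standard cell potential is +0.77 − (−0.14) = +0.91 V, with n = 2 electrons in the balanced equation.
Q = ([Fe^2+(aq)]^2·[Pb^2+(aq)]) / [Fe^3+(aq)]^2 = 0.351, so log Q = −0.455 and E = +0.91 − (0.0591/2)(−0.455) = +0.9234 V.
ΔG = −nFE = −(2)(96485)(+0.9234) J/mol = −178 kJ/mol.

−178 kJ/mol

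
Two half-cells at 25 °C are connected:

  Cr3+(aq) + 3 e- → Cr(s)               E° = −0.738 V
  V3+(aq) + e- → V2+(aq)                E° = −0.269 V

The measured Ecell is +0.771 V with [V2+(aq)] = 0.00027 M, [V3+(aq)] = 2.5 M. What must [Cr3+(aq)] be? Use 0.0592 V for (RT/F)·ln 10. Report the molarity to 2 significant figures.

0.00039 M

V³⁺/V²⁺ is the cathode (higher E°); E°cell = −0.269 − (−0.738) = +0.469 V with n = 3.
From the Nernst equation, log Q = n(E° − E)/0.0592 = 3·(+0.469 − (+0.771))/0.0592 = −15.304.
Balancing electrons gives 3 V3+(aq) + Cr(s) → 3 V2+(aq) + Cr3+(aq); thus Q = ([V2+(aq)]^3·[Cr3+(aq)]) / [V3+(aq)]^3.
Isolating [Cr3+(aq)] in Q = 10^{−15.304} yields log [Cr3+(aq)] = −3.404, i.e. 0.00039 M.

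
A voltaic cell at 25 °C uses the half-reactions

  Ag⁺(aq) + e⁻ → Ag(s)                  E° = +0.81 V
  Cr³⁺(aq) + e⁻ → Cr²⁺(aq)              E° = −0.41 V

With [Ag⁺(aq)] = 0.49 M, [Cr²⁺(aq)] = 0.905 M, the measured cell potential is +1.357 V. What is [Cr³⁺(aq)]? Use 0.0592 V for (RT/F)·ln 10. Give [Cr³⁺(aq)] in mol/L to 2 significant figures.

0.0022 M

The Ag⁺/Ag couple has the larger reduction potential, so it is the cathode: E°cell = +0.81 − (−0.41) = +1.22 V and n = 1.
From the Nernst equation, log Q = n(E° − E)/0.0592 = 1·(+1.22 − (+1.357))/0.0592 = −2.314.
Balancing electrons gives Ag⁺(aq) + Cr²⁺(aq) → Ag(s) + Cr³⁺(aq); thus Q = [Cr³⁺(aq)] / ([Ag⁺(aq)]·[Cr²⁺(aq)]).
Substituting the known concentrations and solving, log [Cr³⁺(aq)] = −2.667 and [Cr³⁺(aq)] = 0.0022 M.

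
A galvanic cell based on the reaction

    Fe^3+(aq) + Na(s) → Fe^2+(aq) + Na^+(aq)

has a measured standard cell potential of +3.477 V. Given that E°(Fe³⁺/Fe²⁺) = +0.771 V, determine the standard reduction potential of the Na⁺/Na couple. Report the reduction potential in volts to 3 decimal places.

−2.706 V

In the reaction as written the Fe³⁺/Fe²⁺ couple is reduced (cathode) and Na⁺/Na is oxidized (anode), so E°cell = E°(Fe³⁺/Fe²⁺) − E°(Na⁺/Na).
E°(Na⁺/Na) = E°(cathode) − E°cell = +0.771 − (+3.477) = −2.706 V.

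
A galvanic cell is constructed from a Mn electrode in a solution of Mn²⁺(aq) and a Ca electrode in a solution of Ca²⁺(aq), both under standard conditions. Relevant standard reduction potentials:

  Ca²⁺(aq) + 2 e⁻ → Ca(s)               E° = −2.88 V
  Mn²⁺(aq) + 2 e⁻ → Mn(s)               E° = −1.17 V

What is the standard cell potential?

+1.71 V

Of the two couples in this cell, the one with the more positive reduction potential is reduced at the cathode: here that is Mn²⁺/Mn (−1.17 V); Ca²⁺/Ca (−2.88 V) is the anode.
E°cell = E°(cathode) − E°(anode) = −1.17 − (−2.88) = +1.71 V.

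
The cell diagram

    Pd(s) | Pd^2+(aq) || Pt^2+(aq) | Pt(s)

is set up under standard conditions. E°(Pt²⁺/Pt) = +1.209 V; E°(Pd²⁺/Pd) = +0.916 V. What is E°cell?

By convention the left-hand electrode in cell notation is the anode (oxidation) and the right-hand electrode is the cathode (reduction).
E°cell = E°(right) − E°(left) = +1.209 − (+0.916) = +0.293 V.

+0.293 V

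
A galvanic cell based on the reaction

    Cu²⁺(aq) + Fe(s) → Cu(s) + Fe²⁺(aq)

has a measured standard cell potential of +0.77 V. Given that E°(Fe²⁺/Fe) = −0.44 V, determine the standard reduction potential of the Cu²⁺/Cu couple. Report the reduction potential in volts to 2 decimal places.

+0.33 V

In the reaction as written the Cu²⁺/Cu couple is reduced (cathode) and Fe²⁺/Fe is oxidized (anode), so E°cell = E°(Cu²⁺/Cu) − E°(Fe²⁺/Fe).
E°(Cu²⁺/Cu) = E°cell + E°(anode) = +0.77 + (−0.44) = +0.33 V.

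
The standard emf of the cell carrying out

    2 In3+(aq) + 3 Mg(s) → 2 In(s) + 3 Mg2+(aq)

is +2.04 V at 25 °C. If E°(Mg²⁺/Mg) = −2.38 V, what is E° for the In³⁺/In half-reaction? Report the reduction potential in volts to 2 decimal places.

−0.34 V

In the reaction as written the In³⁺/In couple is reduced (cathode) and Mg²⁺/Mg is oxidized (anode), so E°cell = E°(In³⁺/In) − E°(Mg²⁺/Mg).
E°(In³⁺/In) = E°cell + E°(anode) = +2.04 + (−2.38) = −0.34 V.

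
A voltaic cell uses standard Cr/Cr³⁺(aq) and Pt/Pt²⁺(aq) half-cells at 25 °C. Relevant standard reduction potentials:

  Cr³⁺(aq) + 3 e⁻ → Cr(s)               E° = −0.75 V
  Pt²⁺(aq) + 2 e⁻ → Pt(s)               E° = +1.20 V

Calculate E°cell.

Of the two couples in this cell, the one with the more positive reduction potential is reduced at the cathode: here that is Pt²⁺/Pt (+1.20 V); Cr³⁺/Cr (−0.75 V) is the anode.
E°cell = E°(cathode) − E°(anode) = +1.20 − (−0.75) = +1.95 V.

+1.95 V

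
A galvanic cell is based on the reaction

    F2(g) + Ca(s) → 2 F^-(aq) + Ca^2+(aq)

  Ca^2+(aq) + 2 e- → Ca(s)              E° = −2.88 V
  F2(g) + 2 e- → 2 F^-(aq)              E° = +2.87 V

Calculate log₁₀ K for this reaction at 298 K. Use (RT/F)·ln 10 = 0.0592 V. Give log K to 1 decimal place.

The F₂/F⁻ couple is reduced (cathode); E°cell = +2.87 − (−2.88) = +5.75 V with n = 2.
At equilibrium E = 0, so log K = nE°cell / 0.0592 = (2)(+5.75) / 0.0592 = 194.3.

log K = 194.3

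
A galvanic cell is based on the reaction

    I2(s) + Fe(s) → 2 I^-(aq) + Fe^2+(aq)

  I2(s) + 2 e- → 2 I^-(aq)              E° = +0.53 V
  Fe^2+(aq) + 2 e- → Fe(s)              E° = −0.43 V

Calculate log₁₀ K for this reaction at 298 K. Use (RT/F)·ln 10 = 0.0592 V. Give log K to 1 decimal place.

The I₂/I⁻ couple is reduced (cathode); E°cell = +0.53 − (−0.43) = +0.96 V with n = 2.
At equilibrium E = 0, so log K = nE°cell / 0.0592 = (2)(+0.96) / 0.0592 = 32.4.

log K = 32.4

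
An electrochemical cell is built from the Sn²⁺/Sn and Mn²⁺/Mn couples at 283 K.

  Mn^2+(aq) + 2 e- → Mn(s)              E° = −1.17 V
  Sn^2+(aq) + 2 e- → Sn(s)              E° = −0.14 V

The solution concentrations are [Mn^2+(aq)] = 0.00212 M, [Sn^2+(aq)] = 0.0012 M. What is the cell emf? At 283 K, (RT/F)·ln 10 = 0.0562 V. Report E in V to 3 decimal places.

+1.023 V

Sn²⁺/Sn is reduced (cathode, E° = −0.14 V) and Mn²⁺/Mn is oxidized (anode).
E°cell = −0.14 − (−1.17) = +1.03 V, with n = 2 electrons transferred.
Balancing gives Sn^2+(aq) + Mn(s) → Sn(s) + Mn^2+(aq); hence Q = [Mn^2+(aq)] / [Sn^2+(aq)] = 1.77 (log Q = 0.247).
E = E° − (0.0562/n)·log Q = +1.03 − (0.0562/2)(0.247) = +1.023 V.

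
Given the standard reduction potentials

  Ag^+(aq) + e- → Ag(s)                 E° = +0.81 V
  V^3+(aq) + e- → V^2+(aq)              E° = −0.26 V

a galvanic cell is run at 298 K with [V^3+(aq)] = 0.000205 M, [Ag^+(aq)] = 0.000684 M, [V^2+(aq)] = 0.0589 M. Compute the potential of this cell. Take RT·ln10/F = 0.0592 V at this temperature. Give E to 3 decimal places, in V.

Ag⁺/Ag is reduced (cathode, E° = +0.81 V) and V³⁺/V²⁺ is oxidized (anode).
The standard potential is +0.81 − (−0.26) = +1.07 V and the balanced reaction transfers n = 1 electron.
The balanced reaction is Ag^+(aq) + V^2+(aq) → Ag(s) + V^3+(aq), so Q = [V^3+(aq)] / ([Ag^+(aq)]·[V^2+(aq)]) = 5.09 and log Q = 0.707.
By the Nernst equation, E = +1.07 − (0.0592/1)·(0.707) = +1.028 V.

+1.028 V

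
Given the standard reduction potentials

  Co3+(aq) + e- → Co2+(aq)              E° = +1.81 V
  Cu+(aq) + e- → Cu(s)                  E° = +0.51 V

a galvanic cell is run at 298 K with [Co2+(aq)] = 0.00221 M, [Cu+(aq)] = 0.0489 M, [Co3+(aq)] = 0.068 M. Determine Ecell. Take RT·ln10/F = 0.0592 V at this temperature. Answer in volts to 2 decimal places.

+1.47 V

Since E°(Co³⁺/Co²⁺) > E°(Cu⁺/Cu), Co³⁺/Co²⁺ serves as the cathode.
E°cell = +1.81 − (+0.51) = +1.30 V, with n = 1 electron transferred.
For the overall reaction Co3+(aq) + Cu(s) → Co2+(aq) + Cu+(aq), Q = ([Co2+(aq)]·[Cu+(aq)]) / [Co3+(aq)] = 0.00159, giving log Q = −2.799.
By the Nernst equation, E = +1.30 − (0.0592/1)·(−2.799) = +1.47 V.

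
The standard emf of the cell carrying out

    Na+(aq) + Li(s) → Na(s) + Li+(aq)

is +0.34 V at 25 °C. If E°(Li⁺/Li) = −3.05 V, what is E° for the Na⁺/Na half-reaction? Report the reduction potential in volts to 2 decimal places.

In the reaction as written the Na⁺/Na couple is reduced (cathode) and Li⁺/Li is oxidized (anode), so E°cell = E°(Na⁺/Na) − E°(Li⁺/Li).
E°(Na⁺/Na) = E°cell + E°(anode) = +0.34 + (−3.05) = −2.71 V.

−2.71 V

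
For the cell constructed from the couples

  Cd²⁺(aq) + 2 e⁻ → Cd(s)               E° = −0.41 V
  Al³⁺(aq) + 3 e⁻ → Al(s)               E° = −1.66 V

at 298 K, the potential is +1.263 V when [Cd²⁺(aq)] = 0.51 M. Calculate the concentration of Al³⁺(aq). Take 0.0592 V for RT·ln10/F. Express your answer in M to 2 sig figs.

0.080 M

The Cd²⁺/Cd couple has the larger reduction potential, so it is the cathode: E°cell = −0.41 − (−1.66) = +1.25 V and n = 6.
From the Nernst equation, log Q = n(E° − E)/0.0592 = 6·(+1.25 − (+1.263))/0.0592 = −1.318.
The balanced reaction is 3 Cd²⁺(aq) + 2 Al(s) → 3 Cd(s) + 2 Al³⁺(aq), so Q = [Al³⁺(aq)]^2 / [Cd²⁺(aq)]^3.
Solving for the unknown gives log [Al³⁺(aq)] = −1.098, so [Al³⁺(aq)] ≈ 0.080 M.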